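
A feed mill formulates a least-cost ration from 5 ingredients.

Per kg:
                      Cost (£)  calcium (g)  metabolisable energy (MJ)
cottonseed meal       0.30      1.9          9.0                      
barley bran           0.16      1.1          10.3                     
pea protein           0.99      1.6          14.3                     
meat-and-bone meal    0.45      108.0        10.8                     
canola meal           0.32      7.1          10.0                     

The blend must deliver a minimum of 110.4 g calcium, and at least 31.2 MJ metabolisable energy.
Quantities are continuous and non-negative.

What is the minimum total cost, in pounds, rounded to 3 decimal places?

£0.767

Let x1 = kg of cottonseed meal, x2 = kg of barley bran, x3 = kg of pea protein, x4 = kg of meat-and-bone meal, x5 = kg of canola meal.
min 0.3x1 + 0.16x2 + 0.99x3 + 0.45x4 + 0.32x5 with:
  1.9x1 + 1.1x2 + 1.6x3 + 108x4 + 7.1x5 ≥ 110.4   (calcium)
  9x1 + 10.3x2 + 14.3x3 + 10.8x4 + 10x5 ≥ 31.2   (metabolisable energy)
  x1, x2, x3, x4, x5 ≥ 0.
The minimum-cost mix takes nothing from cottonseed meal, pea protein, canola meal — only barley bran, meat-and-bone meal. There the calcium and metabolisable energy constraints are tight.
So barley bran = 1.978 kg, meat-and-bone meal = 1.002 kg.
Total cost: 0.16·1.978 + 0.45·1.002 = 0.76738.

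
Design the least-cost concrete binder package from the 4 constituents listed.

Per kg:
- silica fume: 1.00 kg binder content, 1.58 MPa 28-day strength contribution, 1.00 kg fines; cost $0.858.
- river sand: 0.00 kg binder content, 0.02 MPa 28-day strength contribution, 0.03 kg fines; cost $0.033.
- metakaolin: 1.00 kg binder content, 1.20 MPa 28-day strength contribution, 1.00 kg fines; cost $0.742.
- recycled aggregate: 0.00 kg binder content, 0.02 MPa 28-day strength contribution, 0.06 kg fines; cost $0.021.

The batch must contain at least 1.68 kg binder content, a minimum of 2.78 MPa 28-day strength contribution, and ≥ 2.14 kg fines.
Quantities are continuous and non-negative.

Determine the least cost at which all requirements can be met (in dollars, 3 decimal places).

Treat it as an LP. Let x1 = kg of silica fume, x2 = kg of river sand, x3 = kg of metakaolin, x4 = kg of recycled aggregate.
min 0.858x1 + 0.033x2 + 0.742x3 + 0.021x4 subject to:
  1x1 + 1x3 ≥ 1.68   (binder content)
  1.58x1 + 0.02x2 + 1.2x3 + 0.02x4 ≥ 2.78   (28-day strength contribution)
  1x1 + 0.03x2 + 1x3 + 0.06x4 ≥ 2.14   (fines)
  x1, x2, x3, x4 ≥ 0.
The cheapest feasible vertex uses only silica fume, metakaolin, recycled aggregate; river sand is not used. There the binder content, 28-day strength contribution, fines constraints are tight.
So silica fume = 1.607 kg, metakaolin = 0.07298 kg, recycled aggregate = 7.667 kg.
Hence cost = 0.858·1.607 + 0.742·0.07298 + 0.021·7.667 = $1.59396.

$1.594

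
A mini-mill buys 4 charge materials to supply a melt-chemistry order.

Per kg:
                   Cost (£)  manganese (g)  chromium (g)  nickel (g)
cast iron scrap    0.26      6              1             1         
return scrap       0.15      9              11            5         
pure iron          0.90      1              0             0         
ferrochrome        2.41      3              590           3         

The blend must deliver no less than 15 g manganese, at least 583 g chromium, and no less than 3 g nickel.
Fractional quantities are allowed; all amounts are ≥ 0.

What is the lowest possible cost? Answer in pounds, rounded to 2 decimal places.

Treat it as an LP. Let x1 = kg of cast iron scrap, x2 = kg of return scrap, x3 = kg of pure iron, x4 = kg of ferrochrome.
Minimize 0.26x1 + 0.15x2 + 0.9x3 + 2.41x4 subject to:
  6x1 + 9x2 + 1x3 + 3x4 ≥ 15   (manganese)
  1x1 + 11x2 + 590x4 ≥ 583   (chromium)
  1x1 + 5x2 + 3x4 ≥ 3   (nickel)
  x1, x2, x3, x4 ≥ 0.
The cheapest feasible vertex uses only return scrap, ferrochrome; cast iron scrap, pure iron are not used. There the manganese and chromium constraints are tight.
Optimal quantities: return scrap = 1.346 kg, ferrochrome = 0.963 kg.
Hence cost = 0.15·1.346 + 2.41·0.963 = £2.5227.

£2.52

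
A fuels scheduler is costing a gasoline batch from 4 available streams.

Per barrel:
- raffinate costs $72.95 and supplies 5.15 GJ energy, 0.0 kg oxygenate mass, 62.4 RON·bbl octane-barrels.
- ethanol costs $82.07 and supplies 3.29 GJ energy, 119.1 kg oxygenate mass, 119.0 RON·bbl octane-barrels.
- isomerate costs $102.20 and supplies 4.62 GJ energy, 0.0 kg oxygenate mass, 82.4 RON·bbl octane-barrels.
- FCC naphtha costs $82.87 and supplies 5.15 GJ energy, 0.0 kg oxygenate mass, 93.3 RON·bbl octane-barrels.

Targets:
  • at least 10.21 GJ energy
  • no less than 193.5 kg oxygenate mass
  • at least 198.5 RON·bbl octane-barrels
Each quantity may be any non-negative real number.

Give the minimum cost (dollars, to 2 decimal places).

Treat it as an LP. Let x1 = barrels of raffinate, x2 = barrels of ethanol, x3 = barrels of isomerate, x4 = barrels of FCC naphtha.
Minimize 72.95x1 + 82.07x2 + 102.2x3 + 82.87x4 subject to:
  5.15x1 + 3.29x2 + 4.62x3 + 5.15x4 ≥ 10.21   (energy)
  119.1x2 ≥ 193.5   (oxygenate mass)
  62.4x1 + 119x2 + 82.4x3 + 93.3x4 ≥ 198.5   (octane-barrels)
  x1, x2, x3, x4 ≥ 0.
At the optimum only raffinate, ethanol are positive (isomerate, FCC naphtha = 0). Binding constraints: energy and oxygenate mass.
So raffinate = 0.94462 barrels, ethanol = 1.6247 barrels.
Total cost: 72.95·0.94462 + 82.07·1.6247 = 202.2492.

$202.25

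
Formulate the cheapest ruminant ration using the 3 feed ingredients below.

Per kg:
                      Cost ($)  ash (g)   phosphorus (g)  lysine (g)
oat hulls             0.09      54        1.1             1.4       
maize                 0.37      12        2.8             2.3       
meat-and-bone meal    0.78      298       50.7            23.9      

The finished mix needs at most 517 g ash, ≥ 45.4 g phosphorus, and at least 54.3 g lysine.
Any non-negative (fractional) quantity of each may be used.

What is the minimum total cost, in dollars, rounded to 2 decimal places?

$4.60

Let x1 = kg of oat hulls, x2 = kg of maize, x3 = kg of meat-and-bone meal.
Minimize 0.09x1 + 0.37x2 + 0.78x3 subject to:
  54x1 + 12x2 + 298x3 ≤ 517   (ash)
  1.1x1 + 2.8x2 + 50.7x3 ≥ 45.4   (phosphorus)
  1.4x1 + 2.3x2 + 23.9x3 ≥ 54.3   (lysine)
  x1, x2, x3 ≥ 0.
The minimum-cost mix takes nothing from oat hulls — only maize, meat-and-bone meal. The ash and lysine requirements are met with equality.
That vertex is x2 = 9.596, x3 = 1.348.
Hence cost = 0.37·9.596 + 0.78·1.348 = $4.6020.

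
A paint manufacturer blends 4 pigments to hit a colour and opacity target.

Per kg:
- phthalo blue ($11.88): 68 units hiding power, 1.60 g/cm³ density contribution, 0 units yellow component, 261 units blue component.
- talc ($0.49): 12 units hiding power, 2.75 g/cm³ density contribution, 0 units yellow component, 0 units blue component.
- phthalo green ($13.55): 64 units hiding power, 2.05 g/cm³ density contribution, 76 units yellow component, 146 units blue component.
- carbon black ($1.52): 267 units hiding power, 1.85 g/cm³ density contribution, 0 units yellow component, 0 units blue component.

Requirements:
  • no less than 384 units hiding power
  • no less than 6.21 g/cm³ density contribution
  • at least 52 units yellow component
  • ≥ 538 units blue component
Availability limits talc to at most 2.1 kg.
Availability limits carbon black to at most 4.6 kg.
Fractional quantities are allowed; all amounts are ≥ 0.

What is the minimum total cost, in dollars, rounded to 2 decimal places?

Let x1 = kg of phthalo blue, x2 = kg of talc, x3 = kg of phthalo green, x4 = kg of carbon black.
min 11.88x1 + 0.49x2 + 13.55x3 + 1.52x4 s.t.:
  68x1 + 12x2 + 64x3 + 267x4 ≥ 384   (hiding power)
  1.6x1 + 2.75x2 + 2.05x3 + 1.85x4 ≥ 6.21   (density contribution)
  76x3 ≥ 52   (yellow component)
  261x1 + 146x3 ≥ 538   (blue component)
  x2 ≤ 2.1
  x4 ≤ 4.6
  x1, x2, x3, x4 ≥ 0.
All 4 inputs are positive at the optimum. There the hiding power, density contribution, yellow component, blue component constraints are tight.
Solving gives x1 = 1.679, x2 = 0.2082, x3 = 0.6842, x4 = 0.8373.
Cost = 11.88·1.679 + 0.49·0.2082 + 13.55·0.6842 + 1.52·0.8373 = 30.5921.

$30.59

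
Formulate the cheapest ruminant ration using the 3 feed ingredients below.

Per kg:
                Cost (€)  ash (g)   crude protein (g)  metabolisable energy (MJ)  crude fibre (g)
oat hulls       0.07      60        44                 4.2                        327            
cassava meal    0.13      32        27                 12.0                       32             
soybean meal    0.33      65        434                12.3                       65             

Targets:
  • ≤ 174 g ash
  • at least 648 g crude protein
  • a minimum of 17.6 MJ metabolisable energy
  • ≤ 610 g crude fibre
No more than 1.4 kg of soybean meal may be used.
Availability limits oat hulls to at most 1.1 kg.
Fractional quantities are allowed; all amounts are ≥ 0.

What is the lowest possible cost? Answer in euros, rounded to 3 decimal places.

€0.526

Let x1 = kg of oat hulls, x2 = kg of cassava meal, x3 = kg of soybean meal.
Minimise 0.07x1 + 0.13x2 + 0.33x3 s.t.:
  60x1 + 32x2 + 65x3 ≤ 174   (ash)
  44x1 + 27x2 + 434x3 ≥ 648   (crude protein)
  4.2x1 + 12x2 + 12.3x3 ≥ 17.6   (metabolisable energy)
  327x1 + 32x2 + 65x3 ≤ 610   (crude fibre)
  x3 ≤ 1.4
  x1 ≤ 1.1
  x1, x2, x3 ≥ 0.
The minimum-cost mix takes nothing from cassava meal — only oat hulls, soybean meal. Binding constraints: crude protein and the soybean meal cap.
Optimal quantities: oat hulls = 0.9182 kg, soybean meal = 1.4 kg.
Total cost: 0.07·0.9182 + 0.33·1.4 = 0.52627.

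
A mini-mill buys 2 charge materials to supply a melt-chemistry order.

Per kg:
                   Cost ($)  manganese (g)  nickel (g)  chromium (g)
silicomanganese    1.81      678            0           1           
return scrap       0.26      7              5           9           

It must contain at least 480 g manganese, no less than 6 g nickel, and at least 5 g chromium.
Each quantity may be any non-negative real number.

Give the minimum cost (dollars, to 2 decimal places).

$1.57

Let x1 = kg of silicomanganese, x2 = kg of return scrap.
Minimize 1.81x1 + 0.26x2 subject to:
  678x1 + 7x2 ≥ 480   (manganese)
  5x2 ≥ 6   (nickel)
  1x1 + 9x2 ≥ 5   (chromium)
  x1, x2 ≥ 0.
Both inputs are positive at the optimum. There the manganese and nickel constraints are tight.
So silicomanganese = 0.6956 kg, return scrap = 1.2 kg.
Cost = 1.81·0.6956 + 0.26·1.2 = 1.5710.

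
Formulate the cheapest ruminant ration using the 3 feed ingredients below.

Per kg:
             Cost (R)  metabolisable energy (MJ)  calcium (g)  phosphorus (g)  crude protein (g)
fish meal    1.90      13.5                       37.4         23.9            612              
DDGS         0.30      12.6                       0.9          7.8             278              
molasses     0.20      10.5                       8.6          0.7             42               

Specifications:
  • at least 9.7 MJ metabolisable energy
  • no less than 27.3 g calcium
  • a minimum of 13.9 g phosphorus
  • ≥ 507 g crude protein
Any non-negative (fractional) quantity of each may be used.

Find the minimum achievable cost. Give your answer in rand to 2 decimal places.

R1.06

This is a linear program. Let x1 = kg of fish meal, x2 = kg of DDGS, x3 = kg of molasses.
min 1.9x1 + 0.3x2 + 0.2x3 s.t.:
  13.5x1 + 12.6x2 + 10.5x3 ≥ 9.7   (metabolisable energy)
  37.4x1 + 0.9x2 + 8.6x3 ≥ 27.3   (calcium)
  23.9x1 + 7.8x2 + 0.7x3 ≥ 13.9   (phosphorus)
  612x1 + 278x2 + 42x3 ≥ 507   (crude protein)
  x1, x2, x3 ≥ 0.
The minimum-cost mix takes nothing from fish meal — only DDGS, molasses. Binding constraints: calcium and phosphorus.
Solving gives x2 = 1.511, x3 = 3.016.
Total cost: 0.3·1.511 + 0.2·3.016 = 1.0565.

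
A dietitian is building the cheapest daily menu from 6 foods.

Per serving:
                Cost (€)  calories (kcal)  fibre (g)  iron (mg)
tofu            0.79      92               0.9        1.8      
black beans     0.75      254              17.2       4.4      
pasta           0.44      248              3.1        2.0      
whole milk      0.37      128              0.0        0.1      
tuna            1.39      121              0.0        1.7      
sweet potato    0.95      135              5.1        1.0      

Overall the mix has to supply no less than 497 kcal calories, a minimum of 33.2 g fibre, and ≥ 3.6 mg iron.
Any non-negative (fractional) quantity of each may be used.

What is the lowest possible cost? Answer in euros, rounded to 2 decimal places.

€1.46

Let x1 = servings of tofu, x2 = servings of black beans, x3 = servings of pasta, x4 = servings of whole milk, x5 = servings of tuna, x6 = servings of sweet potato.
Minimize 0.79x1 + 0.75x2 + 0.44x3 + 0.37x4 + 1.39x5 + 0.95x6 subject to:
  92x1 + 254x2 + 248x3 + 128x4 + 121x5 + 135x6 ≥ 497   (calories)
  0.9x1 + 17.2x2 + 3.1x3 + 5.1x6 ≥ 33.2   (fibre)
  1.8x1 + 4.4x2 + 2x3 + 0.1x4 + 1.7x5 + 1x6 ≥ 3.6   (iron)
  x1, x2, x3, x4, x5, x6 ≥ 0.
The optimal basis is {black beans, pasta}; tofu, whole milk, tuna, sweet potato drop out. The calories and fibre requirements are met with equality.
Solving gives x2 = 1.924, x3 = 0.03324.
Total cost: 0.75·1.924 + 0.44·0.03324 = 1.4576.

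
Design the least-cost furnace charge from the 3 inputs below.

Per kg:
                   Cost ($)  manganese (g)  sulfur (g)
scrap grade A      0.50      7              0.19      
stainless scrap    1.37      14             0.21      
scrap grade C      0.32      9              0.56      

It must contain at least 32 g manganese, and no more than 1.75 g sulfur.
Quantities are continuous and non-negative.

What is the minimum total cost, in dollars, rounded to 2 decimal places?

Let x1 = kg of scrap grade A, x2 = kg of stainless scrap, x3 = kg of scrap grade C.
Minimise 0.5x1 + 1.37x2 + 0.32x3 s.t.:
  7x1 + 14x2 + 9x3 ≥ 32   (manganese)
  0.19x1 + 0.21x2 + 0.56x3 ≤ 1.75   (sulfur)
  x1, x2, x3 ≥ 0.
The minimum-cost mix takes nothing from stainless scrap — only scrap grade A, scrap grade C. The manganese and sulfur requirements are met with equality.
Optimal quantities: scrap grade A = 0.9819 kg, scrap grade C = 2.792 kg.
Total cost: 0.5·0.9819 + 0.32·2.792 = 1.3844.

$1.38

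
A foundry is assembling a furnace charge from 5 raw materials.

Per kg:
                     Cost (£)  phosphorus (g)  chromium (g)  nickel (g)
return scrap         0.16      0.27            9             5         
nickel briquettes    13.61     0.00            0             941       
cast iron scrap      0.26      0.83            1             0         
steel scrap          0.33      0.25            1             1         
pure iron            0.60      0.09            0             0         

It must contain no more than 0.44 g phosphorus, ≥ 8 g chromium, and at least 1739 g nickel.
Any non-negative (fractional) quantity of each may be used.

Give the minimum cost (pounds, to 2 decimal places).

£25.23

Let x1 = kg of return scrap, x2 = kg of nickel briquettes, x3 = kg of cast iron scrap, x4 = kg of steel scrap, x5 = kg of pure iron.
min 0.16x1 + 13.61x2 + 0.26x3 + 0.33x4 + 0.6x5 s.t.:
  0.27x1 + 0.83x3 + 0.25x4 + 0.09x5 ≤ 0.44   (phosphorus)
  9x1 + 1x3 + 1x4 ≥ 8   (chromium)
  5x1 + 941x2 + 1x4 ≥ 1739   (nickel)
  x1, x2, x3, x4, x5 ≥ 0.
The optimal basis is {return scrap, nickel briquettes}; cast iron scrap, steel scrap, pure iron drop out. Binding constraints: chromium and nickel.
Solving gives x1 = 0.8889, x2 = 1.843.
Objective = 0.16·0.8889 + 13.61·1.843 = 25.2255.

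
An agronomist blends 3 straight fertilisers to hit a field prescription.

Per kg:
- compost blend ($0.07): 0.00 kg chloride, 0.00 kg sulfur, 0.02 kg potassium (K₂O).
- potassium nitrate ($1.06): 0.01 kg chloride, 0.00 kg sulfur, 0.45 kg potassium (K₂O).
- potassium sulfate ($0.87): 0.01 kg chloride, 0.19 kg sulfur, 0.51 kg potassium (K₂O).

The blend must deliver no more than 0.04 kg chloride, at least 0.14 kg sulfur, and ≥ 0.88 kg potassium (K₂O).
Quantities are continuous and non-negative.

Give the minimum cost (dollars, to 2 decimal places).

Let x1 = kg of compost blend, x2 = kg of potassium nitrate, x3 = kg of potassium sulfate.
Minimise 0.07x1 + 1.06x2 + 0.87x3 s.t.:
  0.01x2 + 0.01x3 ≤ 0.04   (chloride)
  0.19x3 ≥ 0.14   (sulfur)
  0.02x1 + 0.45x2 + 0.51x3 ≥ 0.88   (potassium (K₂O))
  x1, x2, x3 ≥ 0.
The optimal basis is {potassium sulfate}; compost blend, potassium nitrate drop out. The potassium (K₂O) requirement is met with equality.
Solving gives x3 = 1.725.
Cost = 0.87·1.725 = 1.5008.

$1.50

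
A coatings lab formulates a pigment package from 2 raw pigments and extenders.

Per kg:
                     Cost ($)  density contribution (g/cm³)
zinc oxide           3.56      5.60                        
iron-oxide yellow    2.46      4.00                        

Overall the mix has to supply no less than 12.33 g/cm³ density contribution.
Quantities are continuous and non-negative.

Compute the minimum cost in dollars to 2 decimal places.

Treat it as an LP. Let x1 = kg of zinc oxide, x2 = kg of iron-oxide yellow.
Minimize 3.56x1 + 2.46x2 with:
  5.6x1 + 4x2 ≥ 12.33   (density contribution)
  x1, x2 ≥ 0.
The optimal basis is {iron-oxide yellow}; zinc oxide drops out. Binding constraint: density contribution.
So iron-oxide yellow = 3.083 kg.
Hence cost = 2.46·3.083 = $7.5842.

$7.58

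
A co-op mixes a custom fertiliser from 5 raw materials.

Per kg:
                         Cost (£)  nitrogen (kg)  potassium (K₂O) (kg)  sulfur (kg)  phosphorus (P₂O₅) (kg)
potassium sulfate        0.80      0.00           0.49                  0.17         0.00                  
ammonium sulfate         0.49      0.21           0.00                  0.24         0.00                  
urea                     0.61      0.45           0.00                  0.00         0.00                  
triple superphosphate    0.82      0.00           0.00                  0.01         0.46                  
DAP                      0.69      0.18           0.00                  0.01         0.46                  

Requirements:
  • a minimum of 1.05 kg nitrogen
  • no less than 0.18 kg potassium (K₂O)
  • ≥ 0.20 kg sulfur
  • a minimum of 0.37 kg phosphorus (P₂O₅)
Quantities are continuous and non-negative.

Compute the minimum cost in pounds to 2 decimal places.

Set it up as a linear program. Let x1 = kg of potassium sulfate, x2 = kg of ammonium sulfate, x3 = kg of urea, x4 = kg of triple superphosphate, x5 = kg of DAP.
min 0.8x1 + 0.49x2 + 0.61x3 + 0.82x4 + 0.69x5 with:
  0.21x2 + 0.45x3 + 0.18x5 ≥ 1.05   (nitrogen)
  0.49x1 ≥ 0.18   (potassium (K₂O))
  0.17x1 + 0.24x2 + 0.01x4 + 0.01x5 ≥ 0.2   (sulfur)
  0.46x4 + 0.46x5 ≥ 0.37   (phosphorus (P₂O₅))
  x1, x2, x3, x4, x5 ≥ 0.
The minimum-cost mix takes nothing from triple superphosphate — only potassium sulfate, ammonium sulfate, urea, DAP. Binding constraints: nitrogen, potassium (K₂O), sulfur, phosphorus (P₂O₅).
That vertex is x1 = 0.3673, x2 = 0.5396, x3 = 1.76, x5 = 0.8043.
Cost = 0.8·0.3673 + 0.49·0.5396 + 0.61·1.76 + 0.69·0.8043 = 2.1868.

£2.19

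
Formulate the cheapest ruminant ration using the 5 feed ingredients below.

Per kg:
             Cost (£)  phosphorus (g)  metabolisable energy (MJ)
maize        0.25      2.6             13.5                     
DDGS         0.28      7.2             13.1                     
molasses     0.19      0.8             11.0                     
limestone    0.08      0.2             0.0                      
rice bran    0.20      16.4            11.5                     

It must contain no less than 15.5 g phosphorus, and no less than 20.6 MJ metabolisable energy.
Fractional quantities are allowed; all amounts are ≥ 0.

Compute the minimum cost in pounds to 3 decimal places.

£0.357

This is a linear program. Let x1 = kg of maize, x2 = kg of DDGS, x3 = kg of molasses, x4 = kg of limestone, x5 = kg of rice bran.
Minimize 0.25x1 + 0.28x2 + 0.19x3 + 0.08x4 + 0.2x5 with:
  2.6x1 + 7.2x2 + 0.8x3 + 0.2x4 + 16.4x5 ≥ 15.5   (phosphorus)
  13.5x1 + 13.1x2 + 11x3 + 11.5x5 ≥ 20.6   (metabolisable energy)
  x1, x2, x3, x4, x5 ≥ 0.
The minimum-cost mix takes nothing from maize, DDGS, limestone — only molasses, rice bran. The phosphorus and metabolisable energy requirements are met with equality.
Optimal quantities: molasses = 0.9322 kg, rice bran = 0.8996 kg.
Objective = 0.19·0.9322 + 0.2·0.8996 = 0.35704.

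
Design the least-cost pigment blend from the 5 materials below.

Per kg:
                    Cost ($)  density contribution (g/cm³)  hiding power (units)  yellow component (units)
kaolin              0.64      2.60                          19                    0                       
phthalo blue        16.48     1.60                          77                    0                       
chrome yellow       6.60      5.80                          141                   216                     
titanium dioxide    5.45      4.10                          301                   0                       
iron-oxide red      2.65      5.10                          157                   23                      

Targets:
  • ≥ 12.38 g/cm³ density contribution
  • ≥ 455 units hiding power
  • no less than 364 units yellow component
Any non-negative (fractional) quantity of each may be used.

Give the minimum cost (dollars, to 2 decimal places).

$14.10

This is a linear program. Let x1 = kg of kaolin, x2 = kg of phthalo blue, x3 = kg of chrome yellow, x4 = kg of titanium dioxide, x5 = kg of iron-oxide red.
Minimise 0.64x1 + 16.48x2 + 6.6x3 + 5.45x4 + 2.65x5 s.t.:
  2.6x1 + 1.6x2 + 5.8x3 + 4.1x4 + 5.1x5 ≥ 12.38   (density contribution)
  19x1 + 77x2 + 141x3 + 301x4 + 157x5 ≥ 455   (hiding power)
  216x3 + 23x5 ≥ 364   (yellow component)
  x1, x2, x3, x4, x5 ≥ 0.
The cheapest feasible vertex uses only chrome yellow, iron-oxide red; kaolin, phthalo blue, titanium dioxide are not used. The hiding power and yellow component requirements are met with equality.
Solving gives x3 = 1.522, x5 = 1.531.
Hence cost = 6.6·1.522 + 2.65·1.531 = $14.1024.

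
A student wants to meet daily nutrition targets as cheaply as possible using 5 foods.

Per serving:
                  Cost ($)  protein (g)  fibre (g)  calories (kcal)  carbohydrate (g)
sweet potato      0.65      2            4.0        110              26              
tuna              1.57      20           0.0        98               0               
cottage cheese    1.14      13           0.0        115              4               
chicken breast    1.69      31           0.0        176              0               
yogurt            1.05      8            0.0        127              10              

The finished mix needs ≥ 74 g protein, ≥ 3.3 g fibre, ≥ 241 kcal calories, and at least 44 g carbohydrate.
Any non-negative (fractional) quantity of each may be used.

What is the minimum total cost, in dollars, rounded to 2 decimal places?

$4.95

Let x1 = servings of sweet potato, x2 = servings of tuna, x3 = servings of cottage cheese, x4 = servings of chicken breast, x5 = servings of yogurt.
Minimise 0.65x1 + 1.57x2 + 1.14x3 + 1.69x4 + 1.05x5 subject to:
  2x1 + 20x2 + 13x3 + 31x4 + 8x5 ≥ 74   (protein)
  4x1 ≥ 3.3   (fibre)
  110x1 + 98x2 + 115x3 + 176x4 + 127x5 ≥ 241   (calories)
  26x1 + 4x3 + 10x5 ≥ 44   (carbohydrate)
  x1, x2, x3, x4, x5 ≥ 0.
The optimal basis is {sweet potato, chicken breast}; tuna, cottage cheese, yogurt drop out. There the protein and carbohydrate constraints are tight.
Solving gives x1 = 1.692, x4 = 2.278.
Cost = 0.65·1.692 + 1.69·2.278 = 4.9496.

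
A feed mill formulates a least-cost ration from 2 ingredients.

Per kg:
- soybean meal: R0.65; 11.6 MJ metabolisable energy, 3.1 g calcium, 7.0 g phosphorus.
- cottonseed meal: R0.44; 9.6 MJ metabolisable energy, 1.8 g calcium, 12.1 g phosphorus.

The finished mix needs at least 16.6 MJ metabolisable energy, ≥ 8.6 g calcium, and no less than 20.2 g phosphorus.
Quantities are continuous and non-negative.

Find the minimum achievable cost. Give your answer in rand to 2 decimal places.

Set it up as a linear program. Let x1 = kg of soybean meal, x2 = kg of cottonseed meal.
min 0.65x1 + 0.44x2 subject to:
  11.6x1 + 9.6x2 ≥ 16.6   (metabolisable energy)
  3.1x1 + 1.8x2 ≥ 8.6   (calcium)
  7x1 + 12.1x2 ≥ 20.2   (phosphorus)
  x1, x2 ≥ 0.
Both inputs are positive at the optimum. There the calcium and phosphorus constraints are tight.
Optimal quantities: soybean meal = 2.718 kg, cottonseed meal = 0.09715 kg.
Cost = 0.65·2.718 + 0.44·0.09715 = 1.8094.

R1.81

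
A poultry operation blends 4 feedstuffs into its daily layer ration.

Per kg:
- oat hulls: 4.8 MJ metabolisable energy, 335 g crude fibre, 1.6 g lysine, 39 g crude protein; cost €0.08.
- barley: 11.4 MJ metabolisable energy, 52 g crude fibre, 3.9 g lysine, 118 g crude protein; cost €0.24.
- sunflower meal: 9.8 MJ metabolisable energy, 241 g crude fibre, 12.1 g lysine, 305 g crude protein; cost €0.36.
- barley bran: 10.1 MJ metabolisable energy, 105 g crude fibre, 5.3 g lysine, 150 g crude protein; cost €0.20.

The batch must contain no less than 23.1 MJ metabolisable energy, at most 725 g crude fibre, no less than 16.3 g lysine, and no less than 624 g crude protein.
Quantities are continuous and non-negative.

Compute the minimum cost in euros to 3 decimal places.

This is a linear program. Let x1 = kg of oat hulls, x2 = kg of barley, x3 = kg of sunflower meal, x4 = kg of barley bran.
Minimize 0.08x1 + 0.24x2 + 0.36x3 + 0.2x4 with:
  4.8x1 + 11.4x2 + 9.8x3 + 10.1x4 ≥ 23.1   (metabolisable energy)
  335x1 + 52x2 + 241x3 + 105x4 ≤ 725   (crude fibre)
  1.6x1 + 3.9x2 + 12.1x3 + 5.3x4 ≥ 16.3   (lysine)
  39x1 + 118x2 + 305x3 + 150x4 ≥ 624   (crude protein)
  x1, x2, x3, x4 ≥ 0.
At the optimum only sunflower meal, barley bran are positive (oat hulls, barley = 0). The metabolisable energy and crude protein requirements are met with equality.
Solving gives x3 = 1.762, x4 = 0.5776.
Objective = 0.36·1.762 + 0.2·0.5776 = 0.74984.

€0.750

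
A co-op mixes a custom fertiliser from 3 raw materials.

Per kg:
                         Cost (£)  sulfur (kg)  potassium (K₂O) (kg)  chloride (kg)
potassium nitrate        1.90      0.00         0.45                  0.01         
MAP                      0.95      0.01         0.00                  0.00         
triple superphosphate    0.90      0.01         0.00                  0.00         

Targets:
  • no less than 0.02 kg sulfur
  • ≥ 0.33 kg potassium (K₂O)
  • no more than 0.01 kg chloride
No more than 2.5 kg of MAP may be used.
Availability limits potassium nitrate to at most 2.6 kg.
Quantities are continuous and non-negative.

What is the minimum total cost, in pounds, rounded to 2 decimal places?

£3.19

Let x1 = kg of potassium nitrate, x2 = kg of MAP, x3 = kg of triple superphosphate.
min 1.9x1 + 0.95x2 + 0.9x3 with:
  0.01x2 + 0.01x3 ≥ 0.02   (sulfur)
  0.45x1 ≥ 0.33   (potassium (K₂O))
  0.01x1 ≤ 0.01   (chloride)
  x2 ≤ 2.5
  x1 ≤ 2.6
  x1, x2, x3 ≥ 0.
The minimum-cost mix takes nothing from MAP — only potassium nitrate, triple superphosphate. There the sulfur and potassium (K₂O) constraints are tight.
Optimal quantities: potassium nitrate = 0.7333 kg, triple superphosphate = 2 kg.
Cost = 1.9·0.7333 + 0.9·2 = 3.1933.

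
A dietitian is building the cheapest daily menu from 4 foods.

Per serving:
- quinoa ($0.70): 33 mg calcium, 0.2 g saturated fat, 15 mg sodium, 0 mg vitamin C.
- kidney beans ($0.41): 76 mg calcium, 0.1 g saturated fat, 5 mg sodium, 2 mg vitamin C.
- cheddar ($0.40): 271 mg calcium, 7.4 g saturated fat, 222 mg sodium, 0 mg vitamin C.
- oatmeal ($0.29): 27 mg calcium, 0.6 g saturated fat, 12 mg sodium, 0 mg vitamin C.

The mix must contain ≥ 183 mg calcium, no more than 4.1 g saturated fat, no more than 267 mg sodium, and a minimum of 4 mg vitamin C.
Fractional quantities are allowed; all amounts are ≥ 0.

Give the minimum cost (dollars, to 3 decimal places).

Let x1 = servings of quinoa, x2 = servings of kidney beans, x3 = servings of cheddar, x4 = servings of oatmeal.
Minimise 0.7x1 + 0.41x2 + 0.4x3 + 0.29x4 subject to:
  33x1 + 76x2 + 271x3 + 27x4 ≥ 183   (calcium)
  0.2x1 + 0.1x2 + 7.4x3 + 0.6x4 ≤ 4.1   (saturated fat)
  15x1 + 5x2 + 222x3 + 12x4 ≤ 267   (sodium)
  2x2 ≥ 4   (vitamin C)
  x1, x2, x3, x4 ≥ 0.
At the optimum only kidney beans, cheddar are positive (quinoa, oatmeal = 0). The calcium and vitamin C requirements are met with equality.
That vertex is x2 = 2, x3 = 0.1144.
Cost = 0.41·2 + 0.4·0.1144 = 0.86576.

$0.866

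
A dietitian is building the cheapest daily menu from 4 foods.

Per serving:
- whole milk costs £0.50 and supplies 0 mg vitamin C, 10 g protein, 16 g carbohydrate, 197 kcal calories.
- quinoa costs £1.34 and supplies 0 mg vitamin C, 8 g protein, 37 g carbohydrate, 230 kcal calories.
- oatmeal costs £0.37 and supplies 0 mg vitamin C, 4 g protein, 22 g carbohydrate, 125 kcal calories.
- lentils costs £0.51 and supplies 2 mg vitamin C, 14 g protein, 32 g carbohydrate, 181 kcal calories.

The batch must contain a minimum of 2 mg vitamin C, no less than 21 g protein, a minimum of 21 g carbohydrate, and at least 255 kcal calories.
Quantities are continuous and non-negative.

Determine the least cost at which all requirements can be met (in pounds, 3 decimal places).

£0.765

Let x1 = servings of whole milk, x2 = servings of quinoa, x3 = servings of oatmeal, x4 = servings of lentils.
min 0.5x1 + 1.34x2 + 0.37x3 + 0.51x4 s.t.:
  2x4 ≥ 2   (vitamin C)
  10x1 + 8x2 + 4x3 + 14x4 ≥ 21   (protein)
  16x1 + 37x2 + 22x3 + 32x4 ≥ 21   (carbohydrate)
  197x1 + 230x2 + 125x3 + 181x4 ≥ 255   (calories)
  x1, x2, x3, x4 ≥ 0.
At the optimum only lentils is positive (whole milk, quinoa, oatmeal = 0). Binding constraint: protein.
So lentils = 1.5 servings.
Hence cost = 0.51·1.5 = £0.76500.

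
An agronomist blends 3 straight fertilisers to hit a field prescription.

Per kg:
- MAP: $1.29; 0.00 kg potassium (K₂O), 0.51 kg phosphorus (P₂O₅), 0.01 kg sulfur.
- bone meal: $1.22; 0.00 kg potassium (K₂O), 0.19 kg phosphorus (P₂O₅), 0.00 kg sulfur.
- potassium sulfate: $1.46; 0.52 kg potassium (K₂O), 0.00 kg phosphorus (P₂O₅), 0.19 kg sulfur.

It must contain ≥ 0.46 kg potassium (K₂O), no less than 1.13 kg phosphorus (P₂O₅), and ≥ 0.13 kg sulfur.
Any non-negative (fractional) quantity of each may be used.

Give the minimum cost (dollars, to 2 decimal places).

$4.15

Let x1 = kg of MAP, x2 = kg of bone meal, x3 = kg of potassium sulfate.
min 1.29x1 + 1.22x2 + 1.46x3 s.t.:
  0.52x3 ≥ 0.46   (potassium (K₂O))
  0.51x1 + 0.19x2 ≥ 1.13   (phosphorus (P₂O₅))
  0.01x1 + 0.19x3 ≥ 0.13   (sulfur)
  x1, x2, x3 ≥ 0.
At the optimum only MAP, potassium sulfate are positive (bone meal = 0). The potassium (K₂O) and phosphorus (P₂O₅) requirements are met with equality.
Solving gives x1 = 2.216, x3 = 0.8846.
Objective = 1.29·2.216 + 1.46·0.8846 = 4.1502.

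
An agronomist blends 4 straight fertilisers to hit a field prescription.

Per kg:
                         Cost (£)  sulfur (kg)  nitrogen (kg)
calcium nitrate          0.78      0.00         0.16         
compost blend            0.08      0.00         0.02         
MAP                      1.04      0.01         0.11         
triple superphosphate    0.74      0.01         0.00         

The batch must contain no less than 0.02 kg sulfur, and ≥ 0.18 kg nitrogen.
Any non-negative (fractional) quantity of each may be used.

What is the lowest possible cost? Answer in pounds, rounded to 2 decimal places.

£1.97

Let x1 = kg of calcium nitrate, x2 = kg of compost blend, x3 = kg of MAP, x4 = kg of triple superphosphate.
Minimise 0.78x1 + 0.08x2 + 1.04x3 + 0.74x4 subject to:
  0.01x3 + 0.01x4 ≥ 0.02   (sulfur)
  0.16x1 + 0.02x2 + 0.11x3 ≥ 0.18   (nitrogen)
  x1, x2, x3, x4 ≥ 0.
The optimal basis is {MAP, triple superphosphate}; calcium nitrate, compost blend drop out. The sulfur and nitrogen requirements are met with equality.
So MAP = 1.636 kg, triple superphosphate = 0.3636 kg.
Objective = 1.04·1.636 + 0.74·0.3636 = 1.9705.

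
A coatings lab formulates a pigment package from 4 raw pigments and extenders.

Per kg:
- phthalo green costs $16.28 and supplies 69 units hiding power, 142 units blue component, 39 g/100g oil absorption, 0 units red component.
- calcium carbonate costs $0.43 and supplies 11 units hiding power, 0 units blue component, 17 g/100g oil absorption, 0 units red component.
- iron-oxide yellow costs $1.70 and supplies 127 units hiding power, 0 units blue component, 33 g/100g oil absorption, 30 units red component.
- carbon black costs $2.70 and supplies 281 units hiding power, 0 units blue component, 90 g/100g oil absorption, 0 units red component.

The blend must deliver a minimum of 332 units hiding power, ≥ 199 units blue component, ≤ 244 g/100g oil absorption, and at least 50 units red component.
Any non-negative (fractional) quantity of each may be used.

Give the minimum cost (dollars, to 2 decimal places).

$25.88

Set it up as a linear program. Let x1 = kg of phthalo green, x2 = kg of calcium carbonate, x3 = kg of iron-oxide yellow, x4 = kg of carbon black.
min 16.28x1 + 0.43x2 + 1.7x3 + 2.7x4 s.t.:
  69x1 + 11x2 + 127x3 + 281x4 ≥ 332   (hiding power)
  142x1 ≥ 199   (blue component)
  39x1 + 17x2 + 33x3 + 90x4 ≤ 244   (oil absorption)
  30x3 ≥ 50   (red component)
  x1, x2, x3, x4 ≥ 0.
At the optimum only phthalo green, iron-oxide yellow, carbon black are positive (calcium carbonate = 0). There the hiding power, blue component, red component constraints are tight.
So phthalo green = 1.4014 kg, iron-oxide yellow = 1.6667 kg, carbon black = 0.084114 kg.
Hence cost = 16.28·1.4014 + 1.7·1.6667 + 2.7·0.084114 = $25.8753.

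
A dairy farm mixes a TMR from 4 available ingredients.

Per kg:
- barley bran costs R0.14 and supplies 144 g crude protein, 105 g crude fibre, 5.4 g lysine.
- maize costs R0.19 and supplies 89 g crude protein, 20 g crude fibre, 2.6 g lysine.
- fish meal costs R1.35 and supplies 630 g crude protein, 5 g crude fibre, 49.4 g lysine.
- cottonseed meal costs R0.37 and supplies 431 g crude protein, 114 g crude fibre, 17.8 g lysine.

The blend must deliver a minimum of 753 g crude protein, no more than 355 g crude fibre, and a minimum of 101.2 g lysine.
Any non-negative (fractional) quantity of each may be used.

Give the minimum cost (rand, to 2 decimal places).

Let x1 = kg of barley bran, x2 = kg of maize, x3 = kg of fish meal, x4 = kg of cottonseed meal.
min 0.14x1 + 0.19x2 + 1.35x3 + 0.37x4 subject to:
  144x1 + 89x2 + 630x3 + 431x4 ≥ 753   (crude protein)
  105x1 + 20x2 + 5x3 + 114x4 ≤ 355   (crude fibre)
  5.4x1 + 2.6x2 + 49.4x3 + 17.8x4 ≥ 101.2   (lysine)
  x1, x2, x3, x4 ≥ 0.
The cheapest feasible vertex uses only fish meal, cottonseed meal; barley bran, maize are not used. There the crude fibre and lysine constraints are tight.
Optimal quantities: fish meal = 0.9414 kg, cottonseed meal = 3.073 kg.
Total cost: 1.35·0.9414 + 0.37·3.073 = 2.4079.

R2.41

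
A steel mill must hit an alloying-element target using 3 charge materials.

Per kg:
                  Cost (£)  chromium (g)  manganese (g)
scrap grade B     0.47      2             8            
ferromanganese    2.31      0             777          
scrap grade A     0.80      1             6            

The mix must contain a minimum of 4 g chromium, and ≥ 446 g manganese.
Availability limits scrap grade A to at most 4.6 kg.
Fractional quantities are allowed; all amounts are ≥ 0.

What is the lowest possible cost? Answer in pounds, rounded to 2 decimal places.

Treat it as an LP. Let x1 = kg of scrap grade B, x2 = kg of ferromanganese, x3 = kg of scrap grade A.
Minimize 0.47x1 + 2.31x2 + 0.8x3 with:
  2x1 + 1x3 ≥ 4   (chromium)
  8x1 + 777x2 + 6x3 ≥ 446   (manganese)
  x3 ≤ 4.6
  x1, x2, x3 ≥ 0.
At the optimum only scrap grade B, ferromanganese are positive (scrap grade A = 0). The chromium and manganese requirements are met with equality.
Solving gives x1 = 2, x2 = 0.5534.
Total cost: 0.47·2 + 2.31·0.5534 = 2.2184.

£2.22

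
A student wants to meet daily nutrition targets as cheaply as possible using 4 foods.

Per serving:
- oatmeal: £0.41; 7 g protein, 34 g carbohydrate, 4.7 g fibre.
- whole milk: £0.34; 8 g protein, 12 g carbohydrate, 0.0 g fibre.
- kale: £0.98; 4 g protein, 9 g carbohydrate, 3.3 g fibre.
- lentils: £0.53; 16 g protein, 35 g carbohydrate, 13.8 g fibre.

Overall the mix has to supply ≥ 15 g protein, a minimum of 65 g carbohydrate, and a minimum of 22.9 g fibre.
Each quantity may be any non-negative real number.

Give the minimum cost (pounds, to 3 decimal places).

£0.951

Let x1 = servings of oatmeal, x2 = servings of whole milk, x3 = servings of kale, x4 = servings of lentils.
Minimise 0.41x1 + 0.34x2 + 0.98x3 + 0.53x4 subject to:
  7x1 + 8x2 + 4x3 + 16x4 ≥ 15   (protein)
  34x1 + 12x2 + 9x3 + 35x4 ≥ 65   (carbohydrate)
  4.7x1 + 3.3x3 + 13.8x4 ≥ 22.9   (fibre)
  x1, x2, x3, x4 ≥ 0.
At the optimum only oatmeal, lentils are positive (whole milk, kale = 0). There the carbohydrate and fibre constraints are tight.
So oatmeal = 0.31342 servings, lentils = 1.5527 servings.
Hence cost = 0.41·0.31342 + 0.53·1.5527 = £0.95143.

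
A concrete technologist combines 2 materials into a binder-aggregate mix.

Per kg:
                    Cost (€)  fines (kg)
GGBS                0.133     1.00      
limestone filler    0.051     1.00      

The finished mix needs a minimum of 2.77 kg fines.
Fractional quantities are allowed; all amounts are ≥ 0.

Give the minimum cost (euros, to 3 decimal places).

Let x1 = kg of GGBS, x2 = kg of limestone filler.
Minimize 0.133x1 + 0.051x2 with:
  1x1 + 1x2 ≥ 2.77   (fines)
  x1, x2 ≥ 0.
At the optimum only limestone filler is positive (GGBS = 0). The fines requirement is met with equality.
Solving gives x2 = 2.77.
Total cost: 0.051·2.77 = 0.14127.

€0.141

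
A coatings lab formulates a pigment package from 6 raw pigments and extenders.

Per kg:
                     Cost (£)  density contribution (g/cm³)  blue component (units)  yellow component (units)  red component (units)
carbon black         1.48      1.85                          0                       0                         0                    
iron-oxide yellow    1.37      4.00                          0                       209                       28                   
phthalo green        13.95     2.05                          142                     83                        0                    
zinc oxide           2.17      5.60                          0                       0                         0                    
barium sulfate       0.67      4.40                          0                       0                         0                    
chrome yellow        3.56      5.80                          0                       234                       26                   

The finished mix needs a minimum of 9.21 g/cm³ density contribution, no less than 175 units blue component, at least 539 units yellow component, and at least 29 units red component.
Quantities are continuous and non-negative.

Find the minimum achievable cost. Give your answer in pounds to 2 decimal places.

£20.05

Let x1 = kg of carbon black, x2 = kg of iron-oxide yellow, x3 = kg of phthalo green, x4 = kg of zinc oxide, x5 = kg of barium sulfate, x6 = kg of chrome yellow.
Minimise 1.48x1 + 1.37x2 + 13.95x3 + 2.17x4 + 0.67x5 + 3.56x6 subject to:
  1.85x1 + 4x2 + 2.05x3 + 5.6x4 + 4.4x5 + 5.8x6 ≥ 9.21   (density contribution)
  142x3 ≥ 175   (blue component)
  209x2 + 83x3 + 234x6 ≥ 539   (yellow component)
  28x2 + 26x6 ≥ 29   (red component)
  x1, x2, x3, x4, x5, x6 ≥ 0.
The optimal basis is {iron-oxide yellow, phthalo green}; carbon black, zinc oxide, barium sulfate, chrome yellow drop out. There the blue component and yellow component constraints are tight.
So iron-oxide yellow = 2.09 kg, phthalo green = 1.232 kg.
Total cost: 1.37·2.09 + 13.95·1.232 = 20.0497.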